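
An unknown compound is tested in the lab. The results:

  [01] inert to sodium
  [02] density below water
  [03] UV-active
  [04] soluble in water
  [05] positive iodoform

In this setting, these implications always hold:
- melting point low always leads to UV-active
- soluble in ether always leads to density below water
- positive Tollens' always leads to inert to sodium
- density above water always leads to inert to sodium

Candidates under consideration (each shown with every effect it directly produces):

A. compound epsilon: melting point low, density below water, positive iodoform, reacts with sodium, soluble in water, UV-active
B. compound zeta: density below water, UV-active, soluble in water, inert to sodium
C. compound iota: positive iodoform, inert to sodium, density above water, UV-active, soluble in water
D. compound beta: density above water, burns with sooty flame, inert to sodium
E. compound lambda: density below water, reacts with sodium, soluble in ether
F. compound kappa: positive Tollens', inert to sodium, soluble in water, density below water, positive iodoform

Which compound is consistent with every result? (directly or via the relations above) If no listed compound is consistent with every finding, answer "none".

none

Per-candidate check:
(A) compound epsilon — fails on inert to sodium (predicts reacts with sodium, not inert to sodium)
(B) compound zeta — does not account for positive iodoform
(C) compound iota — fails on density below water (predicts density above water, not density below water)
(D) compound beta — inert to sodium match; density below water miss; UV-active miss; soluble in water miss; positive iodoform miss
(E) compound lambda — inert to sodium miss; density below water match; UV-active miss; soluble in water miss; positive iodoform miss
(F) compound kappa — inert to sodium match; density below water match; UV-active miss; soluble in water match; positive iodoform match
Every candidate fails on at least one observation.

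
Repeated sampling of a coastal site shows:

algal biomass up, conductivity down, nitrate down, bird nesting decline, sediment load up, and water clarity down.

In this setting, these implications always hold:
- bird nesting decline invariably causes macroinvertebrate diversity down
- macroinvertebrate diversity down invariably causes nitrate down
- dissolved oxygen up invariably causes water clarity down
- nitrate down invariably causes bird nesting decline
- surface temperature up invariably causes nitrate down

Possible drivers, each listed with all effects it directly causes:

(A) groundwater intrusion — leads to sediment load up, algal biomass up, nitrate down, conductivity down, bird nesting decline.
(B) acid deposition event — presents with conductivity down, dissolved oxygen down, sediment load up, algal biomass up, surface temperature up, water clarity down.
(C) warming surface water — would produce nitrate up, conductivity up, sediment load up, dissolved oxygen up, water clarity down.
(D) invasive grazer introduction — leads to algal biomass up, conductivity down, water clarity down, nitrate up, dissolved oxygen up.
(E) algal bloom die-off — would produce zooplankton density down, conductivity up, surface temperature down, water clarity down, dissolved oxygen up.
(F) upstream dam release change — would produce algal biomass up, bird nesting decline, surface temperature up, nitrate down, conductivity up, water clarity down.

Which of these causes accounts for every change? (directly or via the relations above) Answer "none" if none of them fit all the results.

B

Per-candidate check:
(A) groundwater intrusion — algal biomass up ✓; conductivity down ✓; nitrate down ✓; bird nesting decline ✓; sediment load up ✓; water clarity down ✗
(B) acid deposition event — accounts for every observation (nitrate down through surface temperature up → nitrate down)
(C) warming surface water — algal biomass up ✗; conductivity down ✗; nitrate down ✗; bird nesting decline ✗; sediment load up ✓; water clarity down ✓
(D) invasive grazer introduction — algal biomass up ✓; conductivity down ✓; nitrate down ✗; bird nesting decline ✗; sediment load up ✗; water clarity down ✓
(E) algal bloom die-off — algal biomass up ✗; conductivity down ✗; nitrate down ✗; bird nesting decline ✗; sediment load up ✗; water clarity down ✓
(F) upstream dam release change — algal biomass up ✓; conductivity down ✗; nitrate down ✓; bird nesting decline ✓; sediment load up ✗; water clarity down ✓
(B) alone accounts for all the evidence.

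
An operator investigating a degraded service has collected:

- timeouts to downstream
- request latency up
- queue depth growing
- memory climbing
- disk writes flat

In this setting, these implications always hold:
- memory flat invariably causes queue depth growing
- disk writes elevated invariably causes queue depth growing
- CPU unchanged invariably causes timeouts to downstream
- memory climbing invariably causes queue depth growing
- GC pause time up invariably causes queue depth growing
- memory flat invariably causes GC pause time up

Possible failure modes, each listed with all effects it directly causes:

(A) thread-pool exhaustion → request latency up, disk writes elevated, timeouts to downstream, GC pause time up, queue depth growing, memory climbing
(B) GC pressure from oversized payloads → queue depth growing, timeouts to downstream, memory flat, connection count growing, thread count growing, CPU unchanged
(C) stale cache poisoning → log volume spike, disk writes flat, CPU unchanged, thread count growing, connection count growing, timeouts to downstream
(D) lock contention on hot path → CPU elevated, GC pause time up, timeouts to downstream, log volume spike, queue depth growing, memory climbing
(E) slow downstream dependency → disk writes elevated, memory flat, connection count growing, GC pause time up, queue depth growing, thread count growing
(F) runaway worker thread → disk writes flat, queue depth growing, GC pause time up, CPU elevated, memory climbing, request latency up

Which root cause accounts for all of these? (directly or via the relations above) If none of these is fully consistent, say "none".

Checking each candidate against the observations:
(A) thread-pool exhaustion — fails on disk writes flat (predicts disk writes elevated, not disk writes flat)
(B) GC pressure from oversized payloads — timeouts to downstream yes; request latency up NO; queue depth growing yes; memory climbing NO; disk writes flat NO
(C) stale cache poisoning — timeouts to downstream yes; request latency up NO; queue depth growing NO; memory climbing NO; disk writes flat yes
(D) lock contention on hot path — timeouts to downstream yes; request latency up NO; queue depth growing yes; memory climbing yes; disk writes flat NO
(E) slow downstream dependency — fails on timeouts to downstream, request latency up, memory climbing, disk writes flat (predicts memory flat, not memory climbing; predicts disk writes elevated, not disk writes flat)
(F) runaway worker thread — does not account for timeouts to downstream
Every candidate fails on at least one observation.

none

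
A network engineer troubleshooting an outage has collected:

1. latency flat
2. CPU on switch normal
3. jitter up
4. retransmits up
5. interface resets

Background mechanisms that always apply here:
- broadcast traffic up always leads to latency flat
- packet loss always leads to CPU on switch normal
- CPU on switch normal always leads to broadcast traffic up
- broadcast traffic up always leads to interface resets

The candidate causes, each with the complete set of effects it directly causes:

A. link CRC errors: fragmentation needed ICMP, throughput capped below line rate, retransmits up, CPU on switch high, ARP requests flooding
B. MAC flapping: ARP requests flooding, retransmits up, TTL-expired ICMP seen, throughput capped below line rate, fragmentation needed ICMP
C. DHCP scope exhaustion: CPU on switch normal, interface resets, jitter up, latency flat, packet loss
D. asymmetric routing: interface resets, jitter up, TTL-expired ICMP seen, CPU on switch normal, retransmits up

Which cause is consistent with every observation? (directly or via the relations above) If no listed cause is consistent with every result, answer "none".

For each candidate, compare predicted effects to what was observed:
(A) link CRC errors — latency flat miss; CPU on switch normal miss; jitter up miss; retransmits up match; interface resets miss
(B) MAC flapping — latency flat miss; CPU on switch normal miss; jitter up miss; retransmits up match; interface resets miss
(C) DHCP scope exhaustion — latency flat match; CPU on switch normal match; jitter up match; retransmits up miss; interface resets match
(D) asymmetric routing — latency flat match (via CPU on switch normal → broadcast traffic up → latency flat); CPU on switch normal match; jitter up match; retransmits up match; interface resets match
Only (D) is consistent with every observation.

D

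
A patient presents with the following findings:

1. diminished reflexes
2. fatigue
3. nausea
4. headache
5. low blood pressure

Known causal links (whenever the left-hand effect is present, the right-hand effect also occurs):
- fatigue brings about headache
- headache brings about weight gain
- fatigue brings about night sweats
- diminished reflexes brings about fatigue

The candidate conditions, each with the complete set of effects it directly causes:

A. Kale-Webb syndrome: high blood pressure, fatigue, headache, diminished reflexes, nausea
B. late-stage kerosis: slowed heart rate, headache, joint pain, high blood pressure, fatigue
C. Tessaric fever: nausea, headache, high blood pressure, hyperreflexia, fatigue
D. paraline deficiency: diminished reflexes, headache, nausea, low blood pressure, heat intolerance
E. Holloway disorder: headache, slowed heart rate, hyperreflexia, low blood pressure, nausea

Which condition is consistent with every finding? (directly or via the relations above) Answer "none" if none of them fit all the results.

Per-candidate check:
(A) Kale-Webb syndrome — diminished reflexes yes; fatigue yes; nausea yes; headache yes; low blood pressure NO
(B) late-stage kerosis — diminished reflexes NO; fatigue yes; nausea NO; headache yes; low blood pressure NO
(C) Tessaric fever — fails on diminished reflexes, low blood pressure (predicts hyperreflexia, not diminished reflexes; predicts high blood pressure, not low blood pressure)
(D) paraline deficiency — accounts for every observation (fatigue through diminished reflexes → fatigue)
(E) Holloway disorder — fails on diminished reflexes, fatigue (predicts hyperreflexia, not diminished reflexes)
(D) is the only candidate with no mismatches.

D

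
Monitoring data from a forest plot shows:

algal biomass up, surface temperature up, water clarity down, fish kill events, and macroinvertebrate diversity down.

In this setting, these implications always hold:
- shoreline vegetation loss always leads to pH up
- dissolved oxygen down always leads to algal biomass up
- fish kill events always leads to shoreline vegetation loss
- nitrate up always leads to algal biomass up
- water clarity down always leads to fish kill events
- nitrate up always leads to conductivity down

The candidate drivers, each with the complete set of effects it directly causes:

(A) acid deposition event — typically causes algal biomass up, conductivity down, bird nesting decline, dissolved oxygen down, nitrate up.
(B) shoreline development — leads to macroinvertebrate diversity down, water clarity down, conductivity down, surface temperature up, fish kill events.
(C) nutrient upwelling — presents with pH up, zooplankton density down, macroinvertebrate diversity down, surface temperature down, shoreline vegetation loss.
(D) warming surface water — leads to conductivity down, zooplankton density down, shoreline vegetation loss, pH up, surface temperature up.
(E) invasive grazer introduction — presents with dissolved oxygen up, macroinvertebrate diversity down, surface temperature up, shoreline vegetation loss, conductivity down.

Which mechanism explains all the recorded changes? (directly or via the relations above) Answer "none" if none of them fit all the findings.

none

Checking each candidate against the observations:
(A) acid deposition event — algal biomass up +; surface temperature up -; water clarity down -; fish kill events -; macroinvertebrate diversity down -
(B) shoreline development — algal biomass up -; surface temperature up +; water clarity down +; fish kill events +; macroinvertebrate diversity down +
(C) nutrient upwelling — algal biomass up -; surface temperature up -; water clarity down -; fish kill events -; macroinvertebrate diversity down +
(D) warming surface water — does not account for algal biomass up, water clarity down, fish kill events, macroinvertebrate diversity down
(E) invasive grazer introduction — algal biomass up -; surface temperature up +; water clarity down -; fish kill events -; macroinvertebrate diversity down +
Every candidate fails on at least one observation.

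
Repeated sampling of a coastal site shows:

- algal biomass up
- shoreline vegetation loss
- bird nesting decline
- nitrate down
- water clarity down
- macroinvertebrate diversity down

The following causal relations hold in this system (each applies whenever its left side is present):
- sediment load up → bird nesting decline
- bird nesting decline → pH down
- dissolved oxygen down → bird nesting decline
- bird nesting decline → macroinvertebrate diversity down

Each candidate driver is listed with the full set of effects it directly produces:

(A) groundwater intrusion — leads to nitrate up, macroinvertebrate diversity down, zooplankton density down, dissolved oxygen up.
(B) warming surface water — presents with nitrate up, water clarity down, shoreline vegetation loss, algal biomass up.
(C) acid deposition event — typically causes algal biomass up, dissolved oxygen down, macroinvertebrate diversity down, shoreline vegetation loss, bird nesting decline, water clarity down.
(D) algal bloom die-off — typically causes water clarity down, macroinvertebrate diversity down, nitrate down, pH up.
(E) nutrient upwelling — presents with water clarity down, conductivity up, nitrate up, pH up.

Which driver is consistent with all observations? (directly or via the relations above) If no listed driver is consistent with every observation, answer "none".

Testing each hypothesis:
(A) groundwater intrusion — fails on algal biomass up, shoreline vegetation loss, bird nesting decline, nitrate down, water clarity down (predicts nitrate up, not nitrate down)
(B) warming surface water — fails on bird nesting decline, nitrate down, macroinvertebrate diversity down (predicts nitrate up, not nitrate down)
(C) acid deposition event — does not account for nitrate down
(D) algal bloom die-off — does not account for algal biomass up, shoreline vegetation loss, bird nesting decline
(E) nutrient upwelling — algal biomass up miss; shoreline vegetation loss miss; bird nesting decline miss; nitrate down miss; water clarity down match; macroinvertebrate diversity down miss
None of the listed candidates fits everything.

none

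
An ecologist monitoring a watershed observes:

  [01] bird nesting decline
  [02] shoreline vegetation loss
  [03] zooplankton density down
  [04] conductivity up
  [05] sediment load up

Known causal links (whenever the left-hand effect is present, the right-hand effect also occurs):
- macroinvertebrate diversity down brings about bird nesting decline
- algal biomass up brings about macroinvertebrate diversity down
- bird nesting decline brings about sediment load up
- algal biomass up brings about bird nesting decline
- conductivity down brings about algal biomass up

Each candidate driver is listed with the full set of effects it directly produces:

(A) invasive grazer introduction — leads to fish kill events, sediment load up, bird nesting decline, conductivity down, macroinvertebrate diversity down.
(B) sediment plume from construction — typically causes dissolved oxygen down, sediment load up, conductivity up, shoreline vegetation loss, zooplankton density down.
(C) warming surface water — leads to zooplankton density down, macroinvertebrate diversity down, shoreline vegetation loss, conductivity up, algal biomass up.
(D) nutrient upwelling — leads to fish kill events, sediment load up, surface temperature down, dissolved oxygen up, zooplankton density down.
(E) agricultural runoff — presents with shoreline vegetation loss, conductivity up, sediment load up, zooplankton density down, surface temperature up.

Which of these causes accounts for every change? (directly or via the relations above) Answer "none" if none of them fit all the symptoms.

Checking each candidate against the observations:
(A) invasive grazer introduction — fails on shoreline vegetation loss, zooplankton density down, conductivity up (predicts conductivity down, not conductivity up)
(B) sediment plume from construction — does not account for bird nesting decline
(C) warming surface water — accounts for every observation (bird nesting decline through algal biomass up → bird nesting decline)
(D) nutrient upwelling — does not account for bird nesting decline, shoreline vegetation loss, conductivity up
(E) agricultural runoff — bird nesting decline ✗; shoreline vegetation loss ✓; zooplankton density down ✓; conductivity up ✓; sediment load up ✓
(C) alone accounts for all the evidence.

C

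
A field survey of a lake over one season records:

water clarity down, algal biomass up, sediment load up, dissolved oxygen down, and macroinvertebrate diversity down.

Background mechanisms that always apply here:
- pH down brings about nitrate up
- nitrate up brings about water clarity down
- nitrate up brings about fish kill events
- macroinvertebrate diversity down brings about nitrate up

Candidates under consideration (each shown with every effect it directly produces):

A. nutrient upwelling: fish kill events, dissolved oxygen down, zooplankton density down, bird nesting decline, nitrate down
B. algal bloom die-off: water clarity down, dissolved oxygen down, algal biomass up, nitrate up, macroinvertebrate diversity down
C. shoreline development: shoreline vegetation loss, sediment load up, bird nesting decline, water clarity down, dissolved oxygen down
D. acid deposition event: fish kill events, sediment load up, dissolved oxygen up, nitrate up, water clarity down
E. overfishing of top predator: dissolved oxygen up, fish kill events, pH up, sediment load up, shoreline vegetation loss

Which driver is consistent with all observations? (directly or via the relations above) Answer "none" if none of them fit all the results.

none

For each candidate, compare predicted effects to what was observed:
(A) nutrient upwelling — water clarity down miss; algal biomass up miss; sediment load up miss; dissolved oxygen down match; macroinvertebrate diversity down miss
(B) algal bloom die-off — water clarity down match; algal biomass up match; sediment load up miss; dissolved oxygen down match; macroinvertebrate diversity down match
(C) shoreline development — does not account for algal biomass up, macroinvertebrate diversity down
(D) acid deposition event — water clarity down match; algal biomass up miss; sediment load up match; dissolved oxygen down miss; macroinvertebrate diversity down miss
(E) overfishing of top predator — fails on water clarity down, algal biomass up, dissolved oxygen down, macroinvertebrate diversity down (predicts dissolved oxygen up, not dissolved oxygen down)
None of the listed candidates fits everything.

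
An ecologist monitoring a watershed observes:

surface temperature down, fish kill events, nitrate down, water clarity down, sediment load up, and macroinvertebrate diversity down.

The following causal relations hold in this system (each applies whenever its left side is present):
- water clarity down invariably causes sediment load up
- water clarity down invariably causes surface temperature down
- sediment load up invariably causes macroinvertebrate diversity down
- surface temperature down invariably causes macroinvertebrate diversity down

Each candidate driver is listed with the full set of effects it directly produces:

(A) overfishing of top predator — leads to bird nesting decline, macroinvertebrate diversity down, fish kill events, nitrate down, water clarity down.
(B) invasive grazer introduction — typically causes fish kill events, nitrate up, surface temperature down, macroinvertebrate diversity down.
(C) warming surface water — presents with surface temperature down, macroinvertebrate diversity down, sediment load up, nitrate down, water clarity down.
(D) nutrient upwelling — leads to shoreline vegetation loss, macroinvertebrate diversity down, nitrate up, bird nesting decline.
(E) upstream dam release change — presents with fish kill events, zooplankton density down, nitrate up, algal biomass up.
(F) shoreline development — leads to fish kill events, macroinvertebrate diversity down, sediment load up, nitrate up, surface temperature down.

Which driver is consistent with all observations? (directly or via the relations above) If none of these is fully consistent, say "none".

Checking each candidate against the observations:
(A) overfishing of top predator — surface temperature down ✓ (through water clarity down → surface temperature down); fish kill events ✓; nitrate down ✓; water clarity down ✓; sediment load up ✓ (through water clarity down → sediment load up); macroinvertebrate diversity down ✓
(B) invasive grazer introduction — surface temperature down ✓; fish kill events ✓; nitrate down ✗; water clarity down ✗; sediment load up ✗; macroinvertebrate diversity down ✓
(C) warming surface water — does not account for fish kill events
(D) nutrient upwelling — fails on surface temperature down, fish kill events, nitrate down, water clarity down, sediment load up (predicts nitrate up, not nitrate down)
(E) upstream dam release change — fails on surface temperature down, nitrate down, water clarity down, sediment load up, macroinvertebrate diversity down (predicts nitrate up, not nitrate down)
(F) shoreline development — fails on nitrate down, water clarity down (predicts nitrate up, not nitrate down)
Only (A) is consistent with every observation.

A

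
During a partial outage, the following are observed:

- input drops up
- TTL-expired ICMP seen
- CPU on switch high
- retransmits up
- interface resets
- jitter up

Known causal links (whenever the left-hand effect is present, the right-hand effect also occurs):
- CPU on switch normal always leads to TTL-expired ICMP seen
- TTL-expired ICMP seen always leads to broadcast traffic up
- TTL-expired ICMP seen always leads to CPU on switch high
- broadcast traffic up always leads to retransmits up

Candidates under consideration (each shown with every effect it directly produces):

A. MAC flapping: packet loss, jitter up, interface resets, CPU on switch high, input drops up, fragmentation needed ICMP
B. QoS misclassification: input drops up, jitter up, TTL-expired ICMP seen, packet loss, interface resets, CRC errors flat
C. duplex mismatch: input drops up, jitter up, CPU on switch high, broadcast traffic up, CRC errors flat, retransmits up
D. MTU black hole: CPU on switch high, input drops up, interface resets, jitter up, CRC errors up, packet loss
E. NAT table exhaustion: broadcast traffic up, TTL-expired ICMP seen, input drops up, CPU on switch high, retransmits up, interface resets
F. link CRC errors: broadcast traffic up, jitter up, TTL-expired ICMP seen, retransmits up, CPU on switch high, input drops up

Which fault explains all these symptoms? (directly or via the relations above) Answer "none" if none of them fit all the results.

B

Per-candidate check:
(A) MAC flapping — input drops up ✓; TTL-expired ICMP seen ✗; CPU on switch high ✓; retransmits up ✗; interface resets ✓; jitter up ✓
(B) QoS misclassification — accounts for every observation (CPU on switch high by TTL-expired ICMP seen → CPU on switch high)
(C) duplex mismatch — input drops up ✓; TTL-expired ICMP seen ✗; CPU on switch high ✓; retransmits up ✓; interface resets ✗; jitter up ✓
(D) MTU black hole — input drops up ✓; TTL-expired ICMP seen ✗; CPU on switch high ✓; retransmits up ✗; interface resets ✓; jitter up ✓
(E) NAT table exhaustion — does not account for jitter up
(F) link CRC errors — input drops up ✓; TTL-expired ICMP seen ✓; CPU on switch high ✓; retransmits up ✓; interface resets ✗; jitter up ✓
(B) alone accounts for all the evidence.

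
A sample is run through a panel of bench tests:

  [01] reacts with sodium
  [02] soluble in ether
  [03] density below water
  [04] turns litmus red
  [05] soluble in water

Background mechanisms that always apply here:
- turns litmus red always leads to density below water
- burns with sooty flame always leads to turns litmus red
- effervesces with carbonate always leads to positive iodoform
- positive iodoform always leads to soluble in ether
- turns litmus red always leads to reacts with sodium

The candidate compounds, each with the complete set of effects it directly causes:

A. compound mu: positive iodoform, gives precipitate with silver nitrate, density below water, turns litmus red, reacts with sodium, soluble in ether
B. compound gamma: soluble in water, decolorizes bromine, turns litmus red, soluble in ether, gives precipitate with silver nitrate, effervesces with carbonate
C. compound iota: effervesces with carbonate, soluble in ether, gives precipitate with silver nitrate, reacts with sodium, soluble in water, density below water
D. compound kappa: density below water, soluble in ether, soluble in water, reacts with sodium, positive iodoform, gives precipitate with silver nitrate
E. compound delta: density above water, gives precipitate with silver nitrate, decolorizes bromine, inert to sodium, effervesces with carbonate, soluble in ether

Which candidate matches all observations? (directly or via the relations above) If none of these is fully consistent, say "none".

Checking each candidate against the observations:
(A) compound mu — reacts with sodium ✓; soluble in ether ✓; density below water ✓; turns litmus red ✓; soluble in water ✗
(B) compound gamma — accounts for every observation (reacts with sodium through turns litmus red → reacts with sodium)
(C) compound iota — reacts with sodium ✓; soluble in ether ✓; density below water ✓; turns litmus red ✗; soluble in water ✓
(D) compound kappa — reacts with sodium ✓; soluble in ether ✓; density below water ✓; turns litmus red ✗; soluble in water ✓
(E) compound delta — fails on reacts with sodium, density below water, turns litmus red, soluble in water (predicts inert to sodium, not reacts with sodium; predicts density above water, not density below water)
(B) is the only candidate with no mismatches.

B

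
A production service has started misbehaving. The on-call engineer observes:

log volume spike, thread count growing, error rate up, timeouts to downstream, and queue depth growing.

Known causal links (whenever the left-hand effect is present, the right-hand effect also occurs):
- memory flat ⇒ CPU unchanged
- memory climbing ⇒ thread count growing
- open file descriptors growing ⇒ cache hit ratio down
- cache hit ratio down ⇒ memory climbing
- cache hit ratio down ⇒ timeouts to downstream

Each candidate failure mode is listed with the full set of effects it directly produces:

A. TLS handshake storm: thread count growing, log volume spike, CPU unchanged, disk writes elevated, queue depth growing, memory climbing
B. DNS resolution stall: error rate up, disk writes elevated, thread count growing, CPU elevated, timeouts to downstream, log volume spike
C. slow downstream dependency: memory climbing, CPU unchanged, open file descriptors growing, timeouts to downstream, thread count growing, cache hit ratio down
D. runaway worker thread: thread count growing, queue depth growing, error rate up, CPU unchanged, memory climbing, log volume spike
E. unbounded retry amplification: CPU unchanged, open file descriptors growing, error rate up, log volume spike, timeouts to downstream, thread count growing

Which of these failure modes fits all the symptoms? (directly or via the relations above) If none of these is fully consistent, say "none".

none

Per-candidate check:
(A) TLS handshake storm — log volume spike yes; thread count growing yes; error rate up NO; timeouts to downstream NO; queue depth growing yes
(B) DNS resolution stall — log volume spike yes; thread count growing yes; error rate up yes; timeouts to downstream yes; queue depth growing NO
(C) slow downstream dependency — log volume spike NO; thread count growing yes; error rate up NO; timeouts to downstream yes; queue depth growing NO
(D) runaway worker thread — does not account for timeouts to downstream
(E) unbounded retry amplification — log volume spike yes; thread count growing yes; error rate up yes; timeouts to downstream yes; queue depth growing NO
No candidate is consistent with all observations.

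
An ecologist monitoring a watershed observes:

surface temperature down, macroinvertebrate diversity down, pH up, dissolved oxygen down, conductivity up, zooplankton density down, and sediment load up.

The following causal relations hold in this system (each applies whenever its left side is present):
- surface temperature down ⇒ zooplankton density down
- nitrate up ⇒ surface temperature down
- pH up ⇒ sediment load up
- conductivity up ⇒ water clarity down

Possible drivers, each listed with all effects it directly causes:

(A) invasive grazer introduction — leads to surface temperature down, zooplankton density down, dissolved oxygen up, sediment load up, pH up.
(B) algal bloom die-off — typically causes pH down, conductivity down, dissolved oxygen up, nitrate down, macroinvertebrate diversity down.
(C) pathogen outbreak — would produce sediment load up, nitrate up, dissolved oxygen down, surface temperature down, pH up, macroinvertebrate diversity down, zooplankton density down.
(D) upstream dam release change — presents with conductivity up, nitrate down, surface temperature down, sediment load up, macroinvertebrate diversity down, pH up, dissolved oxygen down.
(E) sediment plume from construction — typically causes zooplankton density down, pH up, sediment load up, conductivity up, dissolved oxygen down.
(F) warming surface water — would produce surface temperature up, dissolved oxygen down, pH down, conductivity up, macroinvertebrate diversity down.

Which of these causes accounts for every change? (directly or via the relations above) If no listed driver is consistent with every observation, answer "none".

D

Per-candidate check:
(A) invasive grazer introduction — fails on macroinvertebrate diversity down, dissolved oxygen down, conductivity up (predicts dissolved oxygen up, not dissolved oxygen down)
(B) algal bloom die-off — surface temperature down ✗; macroinvertebrate diversity down ✓; pH up ✗; dissolved oxygen down ✗; conductivity up ✗; zooplankton density down ✗; sediment load up ✗
(C) pathogen outbreak — does not account for conductivity up
(D) upstream dam release change — surface temperature down ✓; macroinvertebrate diversity down ✓; pH up ✓; dissolved oxygen down ✓; conductivity up ✓; zooplankton density down ✓ (by surface temperature down → zooplankton density down); sediment load up ✓
(E) sediment plume from construction — surface temperature down ✗; macroinvertebrate diversity down ✗; pH up ✓; dissolved oxygen down ✓; conductivity up ✓; zooplankton density down ✓; sediment load up ✓
(F) warming surface water — surface temperature down ✗; macroinvertebrate diversity down ✓; pH up ✗; dissolved oxygen down ✓; conductivity up ✓; zooplankton density down ✗; sediment load up ✗
Only (D) is consistent with every observation.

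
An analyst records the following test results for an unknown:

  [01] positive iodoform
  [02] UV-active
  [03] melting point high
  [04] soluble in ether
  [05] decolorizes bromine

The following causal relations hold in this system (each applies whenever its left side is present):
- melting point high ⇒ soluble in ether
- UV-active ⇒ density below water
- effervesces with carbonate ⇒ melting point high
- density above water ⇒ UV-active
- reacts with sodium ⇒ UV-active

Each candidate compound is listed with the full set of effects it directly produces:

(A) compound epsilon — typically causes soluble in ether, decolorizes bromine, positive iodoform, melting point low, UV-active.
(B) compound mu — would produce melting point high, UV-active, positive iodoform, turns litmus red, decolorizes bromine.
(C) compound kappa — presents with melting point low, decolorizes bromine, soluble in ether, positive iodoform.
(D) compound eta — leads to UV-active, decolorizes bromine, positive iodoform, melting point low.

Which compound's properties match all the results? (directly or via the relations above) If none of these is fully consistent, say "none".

B

For each candidate, compare predicted effects to what was observed:
(A) compound epsilon — positive iodoform ✓; UV-active ✓; melting point high ✗; soluble in ether ✓; decolorizes bromine ✓
(B) compound mu — accounts for every observation (soluble in ether via melting point high → soluble in ether)
(C) compound kappa — positive iodoform ✓; UV-active ✗; melting point high ✗; soluble in ether ✓; decolorizes bromine ✓
(D) compound eta — fails on melting point high, soluble in ether (predicts melting point low, not melting point high)
(B) alone accounts for all the evidence.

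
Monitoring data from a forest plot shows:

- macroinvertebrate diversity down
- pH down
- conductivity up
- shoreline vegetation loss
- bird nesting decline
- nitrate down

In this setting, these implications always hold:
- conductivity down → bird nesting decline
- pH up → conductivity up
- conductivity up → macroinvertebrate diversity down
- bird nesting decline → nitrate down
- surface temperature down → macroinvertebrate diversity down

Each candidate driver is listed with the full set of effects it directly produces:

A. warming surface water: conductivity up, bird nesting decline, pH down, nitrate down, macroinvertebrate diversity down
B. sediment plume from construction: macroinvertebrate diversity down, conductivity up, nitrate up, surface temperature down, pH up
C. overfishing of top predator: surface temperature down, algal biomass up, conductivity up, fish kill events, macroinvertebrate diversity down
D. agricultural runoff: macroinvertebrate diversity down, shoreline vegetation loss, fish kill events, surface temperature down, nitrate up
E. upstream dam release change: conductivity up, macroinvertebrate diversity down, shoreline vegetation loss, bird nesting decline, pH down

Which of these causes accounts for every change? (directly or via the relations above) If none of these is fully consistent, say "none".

Testing each hypothesis:
(A) warming surface water — macroinvertebrate diversity down +; pH down +; conductivity up +; shoreline vegetation loss -; bird nesting decline +; nitrate down +
(B) sediment plume from construction — macroinvertebrate diversity down +; pH down -; conductivity up +; shoreline vegetation loss -; bird nesting decline -; nitrate down -
(C) overfishing of top predator — macroinvertebrate diversity down +; pH down -; conductivity up +; shoreline vegetation loss -; bird nesting decline -; nitrate down -
(D) agricultural runoff — macroinvertebrate diversity down +; pH down -; conductivity up -; shoreline vegetation loss +; bird nesting decline -; nitrate down -
(E) upstream dam release change — macroinvertebrate diversity down +; pH down +; conductivity up +; shoreline vegetation loss +; bird nesting decline +; nitrate down + (by bird nesting decline → nitrate down)
Only (E) is consistent with every observation.

E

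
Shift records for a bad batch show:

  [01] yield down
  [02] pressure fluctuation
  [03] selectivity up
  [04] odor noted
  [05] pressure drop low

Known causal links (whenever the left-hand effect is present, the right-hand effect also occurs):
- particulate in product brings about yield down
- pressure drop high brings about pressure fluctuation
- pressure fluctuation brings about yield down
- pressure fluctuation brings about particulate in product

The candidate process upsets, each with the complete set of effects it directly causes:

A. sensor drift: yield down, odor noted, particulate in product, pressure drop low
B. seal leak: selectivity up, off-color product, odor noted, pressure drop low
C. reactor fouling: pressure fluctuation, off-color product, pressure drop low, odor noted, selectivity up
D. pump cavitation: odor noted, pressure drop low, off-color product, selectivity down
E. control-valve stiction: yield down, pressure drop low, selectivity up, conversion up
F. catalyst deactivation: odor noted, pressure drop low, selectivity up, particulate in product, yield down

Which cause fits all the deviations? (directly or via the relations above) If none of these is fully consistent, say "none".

C

For each candidate, compare predicted effects to what was observed:
(A) sensor drift — yield down +; pressure fluctuation -; selectivity up -; odor noted +; pressure drop low +
(B) seal leak — yield down -; pressure fluctuation -; selectivity up +; odor noted +; pressure drop low +
(C) reactor fouling — accounts for every observation (yield down via pressure fluctuation → yield down)
(D) pump cavitation — fails on yield down, pressure fluctuation, selectivity up (predicts selectivity down, not selectivity up)
(E) control-valve stiction — does not account for pressure fluctuation, odor noted
(F) catalyst deactivation — yield down +; pressure fluctuation -; selectivity up +; odor noted +; pressure drop low +
Only (C) is consistent with every observation.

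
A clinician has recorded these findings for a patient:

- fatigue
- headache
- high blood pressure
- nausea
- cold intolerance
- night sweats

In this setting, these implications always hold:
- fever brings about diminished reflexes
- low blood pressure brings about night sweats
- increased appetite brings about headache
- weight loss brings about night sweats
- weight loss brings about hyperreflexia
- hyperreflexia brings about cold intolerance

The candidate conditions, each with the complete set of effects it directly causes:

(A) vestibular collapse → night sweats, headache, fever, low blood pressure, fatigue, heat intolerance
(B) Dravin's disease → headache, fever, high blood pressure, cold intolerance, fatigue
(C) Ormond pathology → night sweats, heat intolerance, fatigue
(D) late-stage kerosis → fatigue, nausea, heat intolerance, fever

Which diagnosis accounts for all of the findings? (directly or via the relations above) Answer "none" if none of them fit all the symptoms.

Testing each hypothesis:
(A) vestibular collapse — fails on high blood pressure, nausea, cold intolerance (predicts low blood pressure, not high blood pressure; predicts heat intolerance, not cold intolerance)
(B) Dravin's disease — fatigue yes; headache yes; high blood pressure yes; nausea NO; cold intolerance yes; night sweats NO
(C) Ormond pathology — fails on headache, high blood pressure, nausea, cold intolerance (predicts heat intolerance, not cold intolerance)
(D) late-stage kerosis — fatigue yes; headache NO; high blood pressure NO; nausea yes; cold intolerance NO; night sweats NO
Every candidate fails on at least one observation.

none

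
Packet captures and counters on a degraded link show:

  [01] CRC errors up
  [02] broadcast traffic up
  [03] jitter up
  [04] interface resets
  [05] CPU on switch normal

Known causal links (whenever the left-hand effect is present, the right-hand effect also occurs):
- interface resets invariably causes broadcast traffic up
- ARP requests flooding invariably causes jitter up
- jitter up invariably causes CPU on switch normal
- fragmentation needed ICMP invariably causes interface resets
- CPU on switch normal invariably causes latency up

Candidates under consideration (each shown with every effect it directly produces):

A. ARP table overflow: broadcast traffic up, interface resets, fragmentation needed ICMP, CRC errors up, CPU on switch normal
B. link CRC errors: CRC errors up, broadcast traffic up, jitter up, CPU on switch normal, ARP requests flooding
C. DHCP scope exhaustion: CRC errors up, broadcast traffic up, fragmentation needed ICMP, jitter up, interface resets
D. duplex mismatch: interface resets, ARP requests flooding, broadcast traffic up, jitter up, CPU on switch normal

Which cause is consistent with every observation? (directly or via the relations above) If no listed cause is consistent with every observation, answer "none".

Testing each hypothesis:
(A) ARP table overflow — CRC errors up +; broadcast traffic up +; jitter up -; interface resets +; CPU on switch normal +
(B) link CRC errors — does not account for interface resets
(C) DHCP scope exhaustion — accounts for every observation (CPU on switch normal by jitter up → CPU on switch normal)
(D) duplex mismatch — CRC errors up -; broadcast traffic up +; jitter up +; interface resets +; CPU on switch normal +
(C) alone accounts for all the evidence.

C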